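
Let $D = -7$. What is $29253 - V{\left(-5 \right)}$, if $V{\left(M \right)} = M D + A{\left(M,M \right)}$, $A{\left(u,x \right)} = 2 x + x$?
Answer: $29233$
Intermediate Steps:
$A{\left(u,x \right)} = 3 x$
$V{\left(M \right)} = - 4 M$ ($V{\left(M \right)} = M \left(-7\right) + 3 M = - 7 M + 3 M = - 4 M$)
$29253 - V{\left(-5 \right)} = 29253 - \left(-4\right) \left(-5\right) = 29253 - 20 = 29233$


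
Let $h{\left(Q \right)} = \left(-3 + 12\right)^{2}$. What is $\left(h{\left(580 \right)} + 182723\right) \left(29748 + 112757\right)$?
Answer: $26050484020$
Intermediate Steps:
$h{\left(Q \right)} = 81$ ($h{\left(Q \right)} = 9^{2} = 81$)
$\left(h{\left(580 \right)} + 182723\right) \left(29748 + 112757\right) = \left(81 + 182723\right) \left(29748 + 112757\right) = 182804 \cdot 142505 = 26050484020$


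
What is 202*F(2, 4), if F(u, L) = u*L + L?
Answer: 2424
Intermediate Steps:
F(u, L) = L + L*u (F(u, L) = L*u + L = L + L*u)
202*F(2, 4) = 202*(4*(1 + 2)) = 202*(4*3) = 202*12 = 2424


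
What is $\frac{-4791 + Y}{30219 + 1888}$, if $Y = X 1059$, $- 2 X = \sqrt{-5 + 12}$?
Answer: $- \frac{4791}{32107} - \frac{1059 \sqrt{7}}{64214} \approx -0.19285$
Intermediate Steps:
$X = - \frac{\sqrt{7}}{2}$ ($X = - \frac{\sqrt{-5 + 12}}{2} = - \frac{\sqrt{7}}{2} \approx -1.3229$)
$Y = - \frac{1059 \sqrt{7}}{2}$ ($Y = - \frac{\sqrt{7}}{2} \cdot 1059 = - \frac{1059 \sqrt{7}}{2} \approx -1400.9$)
$\frac{-4791 + Y}{30219 + 1888} = \frac{-4791 - \frac{1059 \sqrt{7}}{2}}{30219 + 1888} = \frac{-4791 - \frac{1059 \sqrt{7}}{2}}{32107} = \left(-4791 - \frac{1059 \sqrt{7}}{2}\right) \frac{1}{32107} = - \frac{4791}{32107} - \frac{1059 \sqrt{7}}{64214}$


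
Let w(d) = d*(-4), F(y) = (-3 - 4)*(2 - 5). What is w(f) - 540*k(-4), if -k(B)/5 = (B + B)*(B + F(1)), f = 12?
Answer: -367248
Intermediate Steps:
F(y) = 21 (F(y) = -7*(-3) = 21)
w(d) = -4*d
k(B) = -10*B*(21 + B) (k(B) = -5*(B + B)*(B + 21) = -5*2*B*(21 + B) = -10*B*(21 + B))
w(f) - 540*k(-4) = -4*12 - 540*(-10*(-4)*(21 - 4)) = -48 - 540*(-10*(-4)*17) = -48 - 540*680 = -48 - 108*3400 = -48 - 367200 = -367248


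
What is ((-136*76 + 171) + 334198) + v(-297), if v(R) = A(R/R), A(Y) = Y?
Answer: 324034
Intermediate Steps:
v(R) = 1 (v(R) = R/R = 1)
((-136*76 + 171) + 334198) + v(-297) = ((-136*76 + 171) + 334198) + 1 = ((-10336 + 171) + 334198) + 1 = (-10165 + 334198) + 1 = 324033 + 1 = 324034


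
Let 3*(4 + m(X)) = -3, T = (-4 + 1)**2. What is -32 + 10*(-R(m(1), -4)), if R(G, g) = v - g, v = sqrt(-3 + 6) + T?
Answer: -162 - 10*sqrt(3) ≈ -179.32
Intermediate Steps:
T = 9 (T = (-3)**2 = 9)
m(X) = -5 (m(X) = -4 + (1/3)*(-3) = -4 - 1 = -5)
v = 9 + sqrt(3) (v = sqrt(-3 + 6) + 9 = sqrt(3) + 9 = 9 + sqrt(3) ≈ 10.732)
R(G, g) = 9 + sqrt(3) - g (R(G, g) = (9 + sqrt(3)) - g = 9 + sqrt(3) - g)
-32 + 10*(-R(m(1), -4)) = -32 + 10*(-(9 + sqrt(3) - 1*(-4))) = -32 + 10*(-(9 + sqrt(3) + 4)) = -32 + 10*(-(13 + sqrt(3))) = -32 + 10*(-13 - sqrt(3)) = -32 + (-130 - 10*sqrt(3)) = -162 - 10*sqrt(3)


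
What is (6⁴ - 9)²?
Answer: 1656369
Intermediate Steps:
(6⁴ - 9)² = (1296 - 9)² = 1287² = 1656369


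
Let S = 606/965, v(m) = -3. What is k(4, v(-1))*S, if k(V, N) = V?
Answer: 2424/965 ≈ 2.5119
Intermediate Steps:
S = 606/965 (S = 606*(1/965) = 606/965 ≈ 0.62798)
k(4, v(-1))*S = 4*(606/965) = 2424/965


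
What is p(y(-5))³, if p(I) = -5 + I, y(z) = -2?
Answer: -343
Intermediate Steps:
p(y(-5))³ = (-5 - 2)³ = (-7)³ = -343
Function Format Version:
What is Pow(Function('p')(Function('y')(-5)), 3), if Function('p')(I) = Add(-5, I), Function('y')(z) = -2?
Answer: -343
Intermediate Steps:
Pow(Function('p')(Function('y')(-5)), 3) = Pow(Add(-5, -2), 3) = Pow(-7, 3) = -343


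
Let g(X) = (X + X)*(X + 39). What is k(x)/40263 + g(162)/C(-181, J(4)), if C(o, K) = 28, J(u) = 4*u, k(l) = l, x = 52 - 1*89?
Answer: 655521644/281841 ≈ 2325.9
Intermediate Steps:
x = -37 (x = 52 - 89 = -37)
g(X) = 2*X*(39 + X) (g(X) = (2*X)*(39 + X) = 2*X*(39 + X))
k(x)/40263 + g(162)/C(-181, J(4)) = -37/40263 + (2*162*(39 + 162))/28 = -37*1/40263 + (2*162*201)*(1/28) = -37/40263 + 65124*(1/28) = -37/40263 + 16281/7 = 655521644/281841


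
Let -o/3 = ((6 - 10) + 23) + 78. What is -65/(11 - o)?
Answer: -65/302 ≈ -0.21523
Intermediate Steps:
o = -291 (o = -3*(((6 - 10) + 23) + 78) = -3*((-4 + 23) + 78) = -3*(19 + 78) = -3*97 = -291)
-65/(11 - o) = -65/(11 - 1*(-291)) = -65/(11 + 291) = -65/302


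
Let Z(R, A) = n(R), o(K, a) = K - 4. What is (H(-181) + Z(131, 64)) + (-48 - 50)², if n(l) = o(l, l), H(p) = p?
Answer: 9550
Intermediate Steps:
o(K, a) = -4 + K
n(l) = -4 + l
Z(R, A) = -4 + R
(H(-181) + Z(131, 64)) + (-48 - 50)² = (-181 + (-4 + 131)) + (-48 - 50)² = (-181 + 127) + (-98)² = -54 + 9604 = 9550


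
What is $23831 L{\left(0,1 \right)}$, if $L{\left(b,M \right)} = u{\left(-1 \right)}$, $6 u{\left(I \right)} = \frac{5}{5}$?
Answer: $\frac{23831}{6} \approx 3971.8$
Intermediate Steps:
$u{\left(I \right)} = \frac{1}{6}$ ($u{\left(I \right)} = \frac{5 \cdot \frac{1}{5}}{6} = \frac{1}{6} \cdot 1 = \frac{1}{6}$)
$L{\left(b,M \right)} = \frac{1}{6}$
$23831 L{\left(0,1 \right)} = 23831 \cdot \frac{1}{6} = \frac{23831}{6}$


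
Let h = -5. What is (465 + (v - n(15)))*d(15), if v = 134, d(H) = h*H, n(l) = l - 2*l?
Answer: -46050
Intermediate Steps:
n(l) = -l
d(H) = -5*H
(465 + (v - n(15)))*d(15) = (465 + (134 - (-1)*15))*(-5*15) = (465 + (134 - 1*(-15)))*(-75) = (465 + (134 + 15))*(-75) = (465 + 149)*(-75) = 614*(-75) = -46050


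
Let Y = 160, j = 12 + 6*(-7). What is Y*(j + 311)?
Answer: 44960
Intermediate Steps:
j = -30 (j = 12 - 42 = -30)
Y*(j + 311) = 160*(-30 + 311) = 160*281 = 44960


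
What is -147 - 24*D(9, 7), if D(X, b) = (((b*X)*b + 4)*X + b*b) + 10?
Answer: -97683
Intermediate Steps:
D(X, b) = 10 + b**2 + X*(4 + X*b**2) (D(X, b) = (((X*b)*b + 4)*X + b**2) + 10 = ((X*b**2 + 4)*X + b**2) + 10 = ((4 + X*b**2)*X + b**2) + 10 = (X*(4 + X*b**2) + b**2) + 10 = (b**2 + X*(4 + X*b**2)) + 10 = 10 + b**2 + X*(4 + X*b**2))
-147 - 24*D(9, 7) = -147 - 24*(10 + 7**2 + 4*9 + 9**2*7**2) = -147 - 24*(10 + 49 + 36 + 81*49) = -147 - 24*(10 + 49 + 36 + 3969) = -147 - 24*4064 = -147 - 97536 = -97683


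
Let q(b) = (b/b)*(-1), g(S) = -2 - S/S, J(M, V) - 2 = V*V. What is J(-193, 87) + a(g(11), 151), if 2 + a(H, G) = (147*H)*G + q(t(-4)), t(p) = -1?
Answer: -59023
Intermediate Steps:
J(M, V) = 2 + V**2 (J(M, V) = 2 + V*V = 2 + V**2)
g(S) = -3 (g(S) = -2 - 1*1 = -2 - 1 = -3)
q(b) = -1 (q(b) = 1*(-1) = -1)
a(H, G) = -3 + 147*G*H (a(H, G) = -2 + ((147*H)*G - 1) = -2 + (147*G*H - 1) = -2 + (-1 + 147*G*H) = -3 + 147*G*H)
J(-193, 87) + a(g(11), 151) = (2 + 87**2) + (-3 + 147*151*(-3)) = (2 + 7569) + (-3 - 66591) = 7571 - 66594 = -59023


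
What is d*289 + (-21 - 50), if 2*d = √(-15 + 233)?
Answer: -71 + 289*√218/2 ≈ 2062.5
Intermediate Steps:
d = √218/2 (d = √(-15 + 233)/2 = √218/2 ≈ 7.3824)
d*289 + (-21 - 50) = (√218/2)*289 + (-21 - 50) = 289*√218/2 - 71 = -71 + 289*√218/2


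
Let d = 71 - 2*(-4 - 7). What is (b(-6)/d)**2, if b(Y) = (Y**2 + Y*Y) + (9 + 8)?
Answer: 7921/8649 ≈ 0.91583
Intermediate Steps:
b(Y) = 17 + 2*Y**2 (b(Y) = (Y**2 + Y**2) + 17 = 2*Y**2 + 17 = 17 + 2*Y**2)
d = 93 (d = 71 - 2*(-11) = 71 + 22 = 93)
(b(-6)/d)**2 = ((17 + 2*(-6)**2)/93)**2 = ((17 + 2*36)*(1/93))**2 = ((17 + 72)*(1/93))**2 = (89*(1/93))**2 = (89/93)**2 = 7921/8649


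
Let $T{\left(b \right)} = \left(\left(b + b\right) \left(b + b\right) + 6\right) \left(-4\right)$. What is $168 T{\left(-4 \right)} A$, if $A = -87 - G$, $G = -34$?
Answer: $2493120$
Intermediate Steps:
$A = -53$ ($A = -87 - -34 = -87 + 34 = -53$)
$T{\left(b \right)} = -24 - 16 b^{2}$ ($T{\left(b \right)} = \left(2 b 2 b + 6\right) \left(-4\right) = \left(4 b^{2} + 6\right) \left(-4\right) = \left(6 + 4 b^{2}\right) \left(-4\right) = -24 - 16 b^{2}$)
$168 T{\left(-4 \right)} A = 168 \left(-24 - 16 \left(-4\right)^{2}\right) \left(-53\right) = 168 \left(-24 - 256\right) \left(-53\right) = 168 \left(-280\right) \left(-53\right) = \left(-47040\right) \left(-53\right) = 2493120$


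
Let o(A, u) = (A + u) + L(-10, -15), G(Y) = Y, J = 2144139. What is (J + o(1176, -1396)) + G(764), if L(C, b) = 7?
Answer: 2144690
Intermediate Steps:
o(A, u) = 7 + A + u (o(A, u) = (A + u) + 7 = 7 + A + u)
(J + o(1176, -1396)) + G(764) = (2144139 + (7 + 1176 - 1396)) + 764 = (2144139 - 213) + 764 = 2143926 + 764 = 2144690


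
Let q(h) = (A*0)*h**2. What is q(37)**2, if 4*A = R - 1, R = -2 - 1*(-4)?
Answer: 0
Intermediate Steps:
R = 2 (R = -2 + 4 = 2)
A = 1/4 (A = (2 - 1)/4 = (1/4)*1 = 1/4 ≈ 0.25000)
q(h) = 0 (q(h) = ((1/4)*0)*h**2 = 0*h**2 = 0)
q(37)**2 = 0**2 = 0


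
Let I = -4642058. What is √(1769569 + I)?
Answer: I*√2872489 ≈ 1694.8*I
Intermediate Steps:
√(1769569 + I) = √(1769569 - 4642058) = √(-2872489) = I*√2872489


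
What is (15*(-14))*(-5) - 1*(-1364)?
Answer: 2414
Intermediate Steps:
(15*(-14))*(-5) - 1*(-1364) = -210*(-5) + 1364 = 1050 + 1364 = 2414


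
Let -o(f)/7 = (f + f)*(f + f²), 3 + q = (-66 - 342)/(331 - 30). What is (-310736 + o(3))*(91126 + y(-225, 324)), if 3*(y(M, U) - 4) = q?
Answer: -8537217649320/301 ≈ -2.8363e+10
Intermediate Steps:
q = -1311/301 (q = -3 + (-66 - 342)/(331 - 30) = -3 - 408/301 = -1311/301 ≈ -4.3555)
o(f) = -14*f*(f + f²) (o(f) = -7*(f + f)*(f + f²) = -7*2*f*(f + f²) = -14*f*(f + f²))
y(M, U) = 767/301 (y(M, U) = 4 + (⅓)*(-1311/301) = 4 - 437/301 = 767/301)
(-310736 + o(3))*(91126 + y(-225, 324)) = (-310736 + 14*3²*(-1 - 1*3))*(91126 + 767/301) = (-310736 + 14*9*(-1 - 3))*(27429693/301) = (-310736 + 14*9*(-4))*(27429693/301) = (-310736 - 504)*(27429693/301) = -311240*27429693/301 = -8537217649320/301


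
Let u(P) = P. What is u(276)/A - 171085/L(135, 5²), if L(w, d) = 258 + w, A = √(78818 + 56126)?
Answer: -171085/393 + 69*√8434/8434 ≈ -434.58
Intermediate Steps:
A = 4*√8434 (A = √134944 = 4*√8434 ≈ 367.35)
u(276)/A - 171085/L(135, 5²) = 276/((4*√8434)) - 171085/(258 + 135) = 276*(√8434/33736) - 171085/393 = 69*√8434/8434 - 171085*1/393 = 69*√8434/8434 - 171085/393 = -171085/393 + 69*√8434/8434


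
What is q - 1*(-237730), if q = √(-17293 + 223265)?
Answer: 237730 + 2*√51493 ≈ 2.3818e+5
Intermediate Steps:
q = 2*√51493 (q = √205972 = 2*√51493 ≈ 453.84)
q - 1*(-237730) = 2*√51493 - 1*(-237730) = 2*√51493 + 237730 = 237730 + 2*√51493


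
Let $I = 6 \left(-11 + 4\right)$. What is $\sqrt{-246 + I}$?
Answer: $12 i \sqrt{2} \approx 16.971 i$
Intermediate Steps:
$I = -42$ ($I = 6 \left(-7\right) = -42$)
$\sqrt{-246 + I} = \sqrt{-246 - 42} = \sqrt{-288} = 12 i \sqrt{2}$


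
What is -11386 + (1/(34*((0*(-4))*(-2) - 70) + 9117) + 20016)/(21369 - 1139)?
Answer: -1551657513067/136289510 ≈ -11385.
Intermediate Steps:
-11386 + (1/(34*((0*(-4))*(-2) - 70) + 9117) + 20016)/(21369 - 1139) = -11386 + (1/(34*(0*(-2) - 70) + 9117) + 20016)/20230 = -11386 + (1/(34*(0 - 70) + 9117) + 20016)*(1/20230) = -11386 + (1/(34*(-70) + 9117) + 20016)*(1/20230) = -11386 + (1/(-2380 + 9117) + 20016)*(1/20230) = -11386 + (1/6737 + 20016)*(1/20230) = -11386 + (134847793/6737)*(1/20230) = -11386 + 134847793/136289510 = -1551657513067/136289510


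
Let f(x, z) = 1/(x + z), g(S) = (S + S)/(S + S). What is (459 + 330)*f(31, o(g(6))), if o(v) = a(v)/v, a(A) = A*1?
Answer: 789/32 ≈ 24.656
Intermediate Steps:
a(A) = A
g(S) = 1 (g(S) = (2*S)/((2*S)) = (2*S)*(1/(2*S)) = 1)
o(v) = 1 (o(v) = v/v = 1)
(459 + 330)*f(31, o(g(6))) = (459 + 330)/(31 + 1) = 789/32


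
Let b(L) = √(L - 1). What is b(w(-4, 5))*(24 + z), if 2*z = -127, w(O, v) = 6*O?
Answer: -395*I/2 ≈ -197.5*I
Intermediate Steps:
z = -127/2 (z = (½)*(-127) = -127/2 ≈ -63.500)
b(L) = √(-1 + L)
b(w(-4, 5))*(24 + z) = √(-1 + 6*(-4))*(24 - 127/2) = √(-1 - 24)*(-79/2) = √(-25)*(-79/2) = (5*I)*(-79/2) = -395*I/2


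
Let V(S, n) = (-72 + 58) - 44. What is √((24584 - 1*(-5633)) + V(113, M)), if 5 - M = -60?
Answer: 3*√3351 ≈ 173.66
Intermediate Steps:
M = 65 (M = 5 - 1*(-60) = 5 + 60 = 65)
V(S, n) = -58 (V(S, n) = -14 - 44 = -58)
√((24584 - 1*(-5633)) + V(113, M)) = √((24584 - 1*(-5633)) - 58) = √((24584 + 5633) - 58) = √(30217 - 58) = √30159 = 3*√3351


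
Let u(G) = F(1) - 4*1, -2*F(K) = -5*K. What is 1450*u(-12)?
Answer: -2175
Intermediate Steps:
F(K) = 5*K/2 (F(K) = -(-5)*K/2 = 5*K/2)
u(G) = -3/2 (u(G) = (5/2)*1 - 4*1 = 5/2 - 4 = -3/2)
1450*u(-12) = 1450*(-3/2) = -2175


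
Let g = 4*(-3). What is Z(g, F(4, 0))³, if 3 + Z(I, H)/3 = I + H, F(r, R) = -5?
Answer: -216000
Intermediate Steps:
g = -12
Z(I, H) = -9 + 3*H + 3*I (Z(I, H) = -9 + 3*(I + H) = -9 + 3*(H + I) = -9 + (3*H + 3*I) = -9 + 3*H + 3*I)
Z(g, F(4, 0))³ = (-9 + 3*(-5) + 3*(-12))³ = (-9 - 15 - 36)³ = (-60)³ = -216000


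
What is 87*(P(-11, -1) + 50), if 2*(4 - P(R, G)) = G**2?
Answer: 9309/2 ≈ 4654.5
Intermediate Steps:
P(R, G) = 4 - G**2/2
87*(P(-11, -1) + 50) = 87*((4 - 1/2*(-1)**2) + 50) = 87*((4 - 1/2*1) + 50) = 87*((4 - 1/2) + 50) = 87*(7/2 + 50) = 87*(107/2) = 9309/2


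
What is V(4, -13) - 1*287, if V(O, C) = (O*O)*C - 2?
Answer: -497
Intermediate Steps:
V(O, C) = -2 + C*O² (V(O, C) = O²*C - 2 = C*O² - 2 = -2 + C*O²)
V(4, -13) - 1*287 = (-2 - 13*4²) - 1*287 = (-2 - 13*16) - 287 = (-2 - 208) - 287 = -210 - 287 = -497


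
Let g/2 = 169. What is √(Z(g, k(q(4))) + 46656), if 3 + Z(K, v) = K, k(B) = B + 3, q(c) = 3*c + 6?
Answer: 7*√959 ≈ 216.77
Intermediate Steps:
g = 338 (g = 2*169 = 338)
q(c) = 6 + 3*c
k(B) = 3 + B
Z(K, v) = -3 + K
√(Z(g, k(q(4))) + 46656) = √((-3 + 338) + 46656) = √(335 + 46656) = √46991 = 7*√959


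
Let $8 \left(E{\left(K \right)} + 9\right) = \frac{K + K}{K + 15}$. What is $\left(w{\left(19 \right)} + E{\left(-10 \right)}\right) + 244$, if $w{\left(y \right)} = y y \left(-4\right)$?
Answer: $- \frac{2419}{2} \approx -1209.5$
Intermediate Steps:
$E{\left(K \right)} = -9 + \frac{K}{4 \left(15 + K\right)}$ ($E{\left(K \right)} = -9 + \frac{\left(K + K\right) \frac{1}{K + 15}}{8} = -9 + \frac{2 K \frac{1}{15 + K}}{8} = -9 + \frac{K}{4 \left(15 + K\right)}$)
$w{\left(y \right)} = - 4 y^{2}$ ($w{\left(y \right)} = y^{2} \left(-4\right) = - 4 y^{2}$)
$\left(w{\left(19 \right)} + E{\left(-10 \right)}\right) + 244 = \left(- 4 \cdot 19^{2} + \frac{5 \left(-108 - -70\right)}{4 \left(15 - 10\right)}\right) + 244 = \left(\left(-4\right) 361 + \frac{5 \left(-108 + 70\right)}{4 \cdot 5}\right) + 244 = \left(-1444 + \frac{5}{4} \cdot \frac{1}{5} \left(-38\right)\right) + 244 = \left(-1444 - \frac{19}{2}\right) + 244 = - \frac{2907}{2} + 244 = - \frac{2419}{2}$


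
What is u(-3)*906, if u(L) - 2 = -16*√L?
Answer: 1812 - 14496*I*√3 ≈ 1812.0 - 25108.0*I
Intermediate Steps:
u(L) = 2 - 16*√L
u(-3)*906 = (2 - 16*I*√3)*906 = 1812 - 14496*I*√3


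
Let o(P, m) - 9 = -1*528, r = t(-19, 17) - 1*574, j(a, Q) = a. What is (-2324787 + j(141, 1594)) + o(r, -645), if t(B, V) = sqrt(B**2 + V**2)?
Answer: -2325165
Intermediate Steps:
r = -574 + 5*sqrt(26) (r = sqrt((-19)**2 + 17**2) - 1*574 = sqrt(361 + 289) - 574 = sqrt(650) - 574 = 5*sqrt(26) - 574 = -574 + 5*sqrt(26) ≈ -548.50)
o(P, m) = -519 (o(P, m) = 9 - 1*528 = 9 - 528 = -519)
(-2324787 + j(141, 1594)) + o(r, -645) = (-2324787 + 141) - 519 = -2324646 - 519 = -2325165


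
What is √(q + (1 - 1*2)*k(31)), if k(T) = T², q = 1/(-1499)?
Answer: 6*I*√59982485/1499 ≈ 31.0*I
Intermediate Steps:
q = -1/1499 ≈ -0.00066711
√(q + (1 - 1*2)*k(31)) = √(-1/1499 + (1 - 1*2)*31²) = √(-1/1499 + (1 - 2)*961) = √(-1/1499 - 1*961) = √(-1/1499 - 961) = √(-1440540/1499) = 6*I*√59982485/1499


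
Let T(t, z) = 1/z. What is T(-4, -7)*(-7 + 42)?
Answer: -5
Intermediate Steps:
T(-4, -7)*(-7 + 42) = (-7 + 42)/(-7) = -1/7*35 = -5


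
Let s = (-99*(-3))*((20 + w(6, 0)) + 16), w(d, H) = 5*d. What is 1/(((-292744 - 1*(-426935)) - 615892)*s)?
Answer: -1/9442303002 ≈ -1.0591e-10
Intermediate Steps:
s = 19602 (s = (-99*(-3))*((20 + 5*6) + 16) = 297*((20 + 30) + 16) = 297*(50 + 16) = 297*66 = 19602)
1/(((-292744 - 1*(-426935)) - 615892)*s) = 1/((-292744 - 1*(-426935)) - 615892*19602) = (1/19602)/((-292744 + 426935) - 615892) = (1/19602)/(134191 - 615892) = (1/19602)/(-481701) = -1/481701*1/19602 = -1/9442303002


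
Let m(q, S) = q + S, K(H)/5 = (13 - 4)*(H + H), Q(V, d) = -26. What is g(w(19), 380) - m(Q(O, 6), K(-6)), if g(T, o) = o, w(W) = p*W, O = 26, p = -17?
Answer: 946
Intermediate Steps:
w(W) = -17*W
K(H) = 90*H (K(H) = 5*((13 - 4)*(H + H)) = 5*(9*(2*H)) = 5*(18*H) = 90*H)
m(q, S) = S + q
g(w(19), 380) - m(Q(O, 6), K(-6)) = 380 - (90*(-6) - 26) = 380 - (-540 - 26) = 380 - 1*(-566) = 380 + 566 = 946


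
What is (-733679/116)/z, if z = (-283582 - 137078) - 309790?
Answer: 733679/84732200 ≈ 0.0086588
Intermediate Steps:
z = -730450 (z = -420660 - 309790 = -730450)
(-733679/116)/z = -733679/116/(-730450) = -733679/116*(-1/730450) = 733679/84732200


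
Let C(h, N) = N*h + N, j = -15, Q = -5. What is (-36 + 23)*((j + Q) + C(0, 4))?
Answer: 208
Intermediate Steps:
C(h, N) = N + N*h
(-36 + 23)*((j + Q) + C(0, 4)) = (-36 + 23)*((-15 - 5) + 4*(1 + 0)) = -13*(-20 + 4*1) = -13*(-20 + 4) = -13*(-16) = 208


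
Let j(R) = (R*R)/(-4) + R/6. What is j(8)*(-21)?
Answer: 308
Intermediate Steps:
j(R) = -R²/4 + R/6 (j(R) = R²*(-¼) + R*(⅙) = -R²/4 + R/6)
j(8)*(-21) = ((1/12)*8*(2 - 3*8))*(-21) = ((1/12)*8*(2 - 24))*(-21) = ((1/12)*8*(-22))*(-21) = -44/3*(-21) = 308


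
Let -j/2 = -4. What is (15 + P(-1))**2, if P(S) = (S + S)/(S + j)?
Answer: 10609/49 ≈ 216.51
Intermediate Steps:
j = 8 (j = -2*(-4) = 8)
P(S) = 2*S/(8 + S) (P(S) = (S + S)/(S + 8) = (2*S)/(8 + S) = 2*S/(8 + S))
(15 + P(-1))**2 = (15 + 2*(-1)/(8 - 1))**2 = (15 + 2*(-1)/7)**2 = (15 + 2*(-1)*(1/7))**2 = (15 - 2/7)**2 = (103/7)**2 = 10609/49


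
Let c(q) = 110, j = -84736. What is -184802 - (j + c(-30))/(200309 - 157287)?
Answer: -3975233509/21511 ≈ -1.8480e+5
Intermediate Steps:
-184802 - (j + c(-30))/(200309 - 157287) = -184802 - (-84736 + 110)/(200309 - 157287) = -184802 - (-84626)/43022 = -184802 - 1*(-42313/21511) = -184802 + 42313/21511 = -3975233509/21511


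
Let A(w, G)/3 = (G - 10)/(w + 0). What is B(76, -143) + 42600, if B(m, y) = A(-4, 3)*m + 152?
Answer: 43151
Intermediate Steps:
A(w, G) = 3*(-10 + G)/w (A(w, G) = 3*((G - 10)/(w + 0)) = 3*((-10 + G)/w) = 3*(-10 + G)/w)
B(m, y) = 152 + 21*m/4 (B(m, y) = (3*(-10 + 3)/(-4))*m + 152 = (3*(-¼)*(-7))*m + 152 = 21*m/4 + 152 = 152 + 21*m/4)
B(76, -143) + 42600 = (152 + (21/4)*76) + 42600 = (152 + 399) + 42600 = 551 + 42600 = 43151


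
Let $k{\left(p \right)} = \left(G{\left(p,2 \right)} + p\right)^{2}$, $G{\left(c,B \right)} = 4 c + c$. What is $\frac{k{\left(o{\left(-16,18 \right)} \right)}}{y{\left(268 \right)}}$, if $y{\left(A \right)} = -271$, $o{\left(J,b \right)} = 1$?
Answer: $- \frac{36}{271} \approx -0.13284$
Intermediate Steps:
$G{\left(c,B \right)} = 5 c$
$k{\left(p \right)} = 36 p^{2}$ ($k{\left(p \right)} = \left(5 p + p\right)^{2} = \left(6 p\right)^{2} = 36 p^{2}$)
$\frac{k{\left(o{\left(-16,18 \right)} \right)}}{y{\left(268 \right)}} = \frac{36 \cdot 1^{2}}{-271} = 36 \cdot 1 \left(- \frac{1}{271}\right) = 36 \left(- \frac{1}{271}\right) = - \frac{36}{271}$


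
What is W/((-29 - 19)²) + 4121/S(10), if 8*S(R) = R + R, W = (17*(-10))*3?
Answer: 3164503/1920 ≈ 1648.2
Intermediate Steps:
W = -510 (W = -170*3 = -510)
S(R) = R/4 (S(R) = (R + R)/8 = (2*R)/8 = R/4)
W/((-29 - 19)²) + 4121/S(10) = -510/(-29 - 19)² + 4121/(((¼)*10)) = -510/((-48)²) + 4121/(5/2) = -510/2304 + 4121*(⅖) = -510*1/2304 + 8242/5 = -85/384 + 8242/5 = 3164503/1920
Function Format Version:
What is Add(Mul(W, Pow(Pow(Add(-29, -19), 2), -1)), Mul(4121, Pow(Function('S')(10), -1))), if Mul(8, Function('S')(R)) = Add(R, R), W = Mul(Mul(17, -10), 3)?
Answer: Rational(3164503, 1920) ≈ 1648.2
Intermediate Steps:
W = -510 (W = Mul(-170, 3) = -510)
Function('S')(R) = Mul(Rational(1, 4), R) (Function('S')(R) = Mul(Rational(1, 8), Add(R, R)) = Mul(Rational(1, 8), Mul(2, R)) = Mul(Rational(1, 4), R))
Add(Mul(W, Pow(Pow(Add(-29, -19), 2), -1)), Mul(4121, Pow(Function('S')(10), -1))) = Add(Mul(-510, Pow(Pow(Add(-29, -19), 2), -1)), Mul(4121, Pow(Mul(Rational(1, 4), 10), -1))) = Add(Mul(-510, Pow(Pow(-48, 2), -1)), Mul(4121, Pow(Rational(5, 2), -1))) = Add(Mul(-510, Pow(2304, -1)), Mul(4121, Rational(2, 5))) = Add(Mul(-510, Rational(1, 2304)), Rational(8242, 5)) = Add(Rational(-85, 384), Rational(8242, 5)) = Rational(3164503, 1920)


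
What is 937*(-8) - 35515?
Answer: -43011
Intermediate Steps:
937*(-8) - 35515 = -7496 - 35515 = -43011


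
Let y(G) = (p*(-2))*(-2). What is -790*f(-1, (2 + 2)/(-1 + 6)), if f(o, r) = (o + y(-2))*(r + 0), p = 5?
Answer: -12008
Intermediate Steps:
y(G) = 20 (y(G) = (5*(-2))*(-2) = -10*(-2) = 20)
f(o, r) = r*(20 + o) (f(o, r) = (o + 20)*(r + 0) = (20 + o)*r = r*(20 + o))
-790*f(-1, (2 + 2)/(-1 + 6)) = -790*(2 + 2)/(-1 + 6)*(20 - 1) = -790*4/5*19 = -790*4*(⅕)*19 = -632*19 = -790*76/5 = -12008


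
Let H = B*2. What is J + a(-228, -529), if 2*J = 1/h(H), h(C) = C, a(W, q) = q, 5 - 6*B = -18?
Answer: -24331/46 ≈ -528.93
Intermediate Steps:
B = 23/6 (B = 5/6 - 1/6*(-18) = 5/6 + 3 = 23/6 ≈ 3.8333)
H = 23/3 (H = (23/6)*2 = 23/3 ≈ 7.6667)
J = 3/46 (J = 1/(2*(23/3)) = (1/2)*(3/23) = 3/46 ≈ 0.065217)
J + a(-228, -529) = 3/46 - 529 = -24331/46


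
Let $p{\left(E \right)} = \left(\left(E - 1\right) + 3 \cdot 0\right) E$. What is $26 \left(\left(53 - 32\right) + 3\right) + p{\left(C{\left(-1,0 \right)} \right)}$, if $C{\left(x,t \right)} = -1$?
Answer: $626$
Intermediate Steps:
$p{\left(E \right)} = E \left(-1 + E\right)$ ($p{\left(E \right)} = \left(\left(E - 1\right) + 0\right) E = \left(\left(-1 + E\right) + 0\right) E = \left(-1 + E\right) E = E \left(-1 + E\right)$)
$26 \left(\left(53 - 32\right) + 3\right) + p{\left(C{\left(-1,0 \right)} \right)} = 26 \left(\left(53 - 32\right) + 3\right) - \left(-1 - 1\right) = 26 \left(21 + 3\right) - -2 = 26 \cdot 24 + 2 = 624 + 2 = 626$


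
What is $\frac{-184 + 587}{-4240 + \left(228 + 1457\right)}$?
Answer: $- \frac{403}{2555} \approx -0.15773$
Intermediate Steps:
$\frac{-184 + 587}{-4240 + \left(228 + 1457\right)} = \frac{403}{-4240 + 1685} = \frac{403}{-2555} = 403 \left(- \frac{1}{2555}\right) = - \frac{403}{2555}$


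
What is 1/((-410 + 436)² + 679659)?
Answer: 1/680335 ≈ 1.4699e-6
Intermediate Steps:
1/((-410 + 436)² + 679659) = 1/(26² + 679659) = 1/(676 + 679659) = 1/680335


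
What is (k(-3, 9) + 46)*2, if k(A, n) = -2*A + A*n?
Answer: 50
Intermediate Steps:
(k(-3, 9) + 46)*2 = (-3*(-2 + 9) + 46)*2 = (-3*7 + 46)*2 = (-21 + 46)*2 = 25*2 = 50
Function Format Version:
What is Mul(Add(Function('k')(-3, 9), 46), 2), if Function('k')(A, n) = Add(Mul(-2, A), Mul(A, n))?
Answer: 50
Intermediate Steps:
Mul(Add(Function('k')(-3, 9), 46), 2) = Mul(Add(Mul(-3, Add(-2, 9)), 46), 2) = Mul(Add(Mul(-3, 7), 46), 2) = Mul(Add(-21, 46), 2) = Mul(25, 2) = 50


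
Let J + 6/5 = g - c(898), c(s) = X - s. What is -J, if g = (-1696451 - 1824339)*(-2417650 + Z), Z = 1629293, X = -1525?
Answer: -13878197222259/5 ≈ -2.7756e+12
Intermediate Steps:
c(s) = -1525 - s
g = 2775639442030 (g = (-1696451 - 1824339)*(-2417650 + 1629293) = -3520790*(-788357) = 2775639442030)
J = 13878197222259/5 (J = -6/5 + (2775639442030 - (-1525 - 1*898)) = -6/5 + (2775639442030 - (-1525 - 898)) = -6/5 + (2775639442030 - 1*(-2423)) = -6/5 + (2775639442030 + 2423) = -6/5 + 2775639444453 = 13878197222259/5 ≈ 2.7756e+12)
-J = -1*13878197222259/5 = -13878197222259/5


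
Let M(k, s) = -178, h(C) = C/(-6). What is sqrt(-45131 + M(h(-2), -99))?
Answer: I*sqrt(45309) ≈ 212.86*I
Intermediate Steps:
h(C) = -C/6 (h(C) = C*(-1/6) = -C/6)
sqrt(-45131 + M(h(-2), -99)) = sqrt(-45131 - 178) = sqrt(-45309) = I*sqrt(45309)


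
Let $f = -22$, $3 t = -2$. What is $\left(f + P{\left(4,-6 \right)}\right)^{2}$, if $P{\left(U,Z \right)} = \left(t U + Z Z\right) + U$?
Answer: $\frac{2116}{9} \approx 235.11$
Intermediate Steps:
$t = - \frac{2}{3}$ ($t = \frac{1}{3} \left(-2\right) = - \frac{2}{3} \approx -0.66667$)
$P{\left(U,Z \right)} = Z^{2} + \frac{U}{3}$ ($P{\left(U,Z \right)} = \left(- \frac{2 U}{3} + Z Z\right) + U = \left(- \frac{2 U}{3} + Z^{2}\right) + U = \left(Z^{2} - \frac{2 U}{3}\right) + U = Z^{2} + \frac{U}{3}$)
$\left(f + P{\left(4,-6 \right)}\right)^{2} = \left(-22 + \left(\left(-6\right)^{2} + \frac{1}{3} \cdot 4\right)\right)^{2} = \left(-22 + \left(36 + \frac{4}{3}\right)\right)^{2} = \left(-22 + \frac{112}{3}\right)^{2} = \left(\frac{46}{3}\right)^{2} = \frac{2116}{9}$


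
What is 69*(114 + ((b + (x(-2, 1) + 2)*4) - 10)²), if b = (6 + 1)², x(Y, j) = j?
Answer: 187335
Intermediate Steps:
b = 49 (b = 7² = 49)
69*(114 + ((b + (x(-2, 1) + 2)*4) - 10)²) = 69*(114 + ((49 + (1 + 2)*4) - 10)²) = 69*(114 + ((49 + 3*4) - 10)²) = 69*(114 + ((49 + 12) - 10)²) = 69*(114 + (61 - 10)²) = 69*(114 + 51²) = 69*(114 + 2601) = 69*2715 = 187335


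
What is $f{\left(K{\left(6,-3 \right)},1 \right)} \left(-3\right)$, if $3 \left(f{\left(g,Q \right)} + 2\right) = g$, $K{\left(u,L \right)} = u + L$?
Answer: $3$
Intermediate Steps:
$K{\left(u,L \right)} = L + u$
$f{\left(g,Q \right)} = -2 + \frac{g}{3}$
$f{\left(K{\left(6,-3 \right)},1 \right)} \left(-3\right) = \left(-2 + \frac{-3 + 6}{3}\right) \left(-3\right) = \left(-2 + \frac{1}{3} \cdot 3\right) \left(-3\right) = \left(-2 + 1\right) \left(-3\right) = \left(-1\right) \left(-3\right) = 3$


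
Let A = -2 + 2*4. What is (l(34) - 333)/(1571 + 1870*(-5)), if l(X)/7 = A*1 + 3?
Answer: 90/2593 ≈ 0.034709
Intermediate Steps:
A = 6 (A = -2 + 8 = 6)
l(X) = 63 (l(X) = 7*(6*1 + 3) = 7*(6 + 3) = 7*9 = 63)
(l(34) - 333)/(1571 + 1870*(-5)) = (63 - 333)/(1571 + 1870*(-5)) = -270/(1571 - 9350) = -270/(-7779) = -270*(-1/7779) = 90/2593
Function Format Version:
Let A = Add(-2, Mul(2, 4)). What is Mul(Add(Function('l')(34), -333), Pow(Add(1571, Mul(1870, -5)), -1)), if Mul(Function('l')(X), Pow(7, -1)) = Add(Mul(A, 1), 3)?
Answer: Rational(90, 2593) ≈ 0.034709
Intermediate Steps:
A = 6 (A = Add(-2, 8) = 6)
Function('l')(X) = 63 (Function('l')(X) = Mul(7, Add(Mul(6, 1), 3)) = Mul(7, Add(6, 3)) = Mul(7, 9) = 63)
Mul(Add(Function('l')(34), -333), Pow(Add(1571, Mul(1870, -5)), -1)) = Mul(Add(63, -333), Pow(Add(1571, Mul(1870, -5)), -1)) = Mul(-270, Pow(Add(1571, -9350), -1)) = Mul(-270, Pow(-7779, -1)) = Mul(-270, Rational(-1, 7779)) = Rational(90, 2593)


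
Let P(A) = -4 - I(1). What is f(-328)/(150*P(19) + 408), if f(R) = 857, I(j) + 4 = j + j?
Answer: 857/108 ≈ 7.9352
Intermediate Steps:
I(j) = -4 + 2*j (I(j) = -4 + (j + j) = -4 + 2*j)
P(A) = -2 (P(A) = -4 - (-4 + 2*1) = -4 - (-4 + 2) = -4 - 1*(-2) = -4 + 2 = -2)
f(-328)/(150*P(19) + 408) = 857/(150*(-2) + 408) = 857/(-300 + 408) = 857/108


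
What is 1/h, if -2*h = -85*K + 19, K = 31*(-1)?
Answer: -1/1327 ≈ -0.00075358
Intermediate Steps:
K = -31
h = -1327 (h = -(-85*(-31) + 19)/2 = -(2635 + 19)/2 = -½*2654 = -1327)
1/h = 1/(-1327) = -1/1327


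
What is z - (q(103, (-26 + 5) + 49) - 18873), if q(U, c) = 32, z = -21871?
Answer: -3030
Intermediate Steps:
z - (q(103, (-26 + 5) + 49) - 18873) = -21871 - (32 - 18873) = -21871 - 1*(-18841) = -21871 + 18841 = -3030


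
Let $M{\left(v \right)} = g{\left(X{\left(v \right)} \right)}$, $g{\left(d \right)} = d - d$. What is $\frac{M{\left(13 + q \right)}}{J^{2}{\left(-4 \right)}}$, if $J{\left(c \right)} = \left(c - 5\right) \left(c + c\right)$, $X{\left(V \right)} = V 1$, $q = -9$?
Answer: $0$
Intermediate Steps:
$X{\left(V \right)} = V$
$J{\left(c \right)} = 2 c \left(-5 + c\right)$ ($J{\left(c \right)} = \left(-5 + c\right) 2 c = 2 c \left(-5 + c\right)$)
$g{\left(d \right)} = 0$
$M{\left(v \right)} = 0$
$\frac{M{\left(13 + q \right)}}{J^{2}{\left(-4 \right)}} = \frac{0}{\left(2 \left(-4\right) \left(-5 - 4\right)\right)^{2}} = \frac{0}{\left(2 \left(-4\right) \left(-9\right)\right)^{2}} = \frac{0}{72^{2}} = \frac{0}{5184} = 0 \cdot \frac{1}{5184} = 0$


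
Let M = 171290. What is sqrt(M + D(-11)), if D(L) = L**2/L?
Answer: 3*sqrt(19031) ≈ 413.86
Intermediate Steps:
D(L) = L
sqrt(M + D(-11)) = sqrt(171290 - 11) = sqrt(171279) = 3*sqrt(19031)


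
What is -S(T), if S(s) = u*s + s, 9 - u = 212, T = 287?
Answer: 57974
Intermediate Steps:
u = -203 (u = 9 - 1*212 = 9 - 212 = -203)
S(s) = -202*s (S(s) = -203*s + s = -202*s)
-S(T) = -(-202)*287 = -1*(-57974) = 57974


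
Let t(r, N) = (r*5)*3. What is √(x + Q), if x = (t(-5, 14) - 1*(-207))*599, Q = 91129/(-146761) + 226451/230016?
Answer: √1407862349211007933466910/4219672272 ≈ 281.19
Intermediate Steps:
Q = 12273047147/33757378176 (Q = 91129*(-1/146761) + 226451*(1/230016) = -91129/146761 + 226451/230016 = 12273047147/33757378176 ≈ 0.36357)
t(r, N) = 15*r (t(r, N) = (5*r)*3 = 15*r)
x = 79068 (x = (15*(-5) - 1*(-207))*599 = (-75 + 207)*599 = 132*599 = 79068)
√(x + Q) = √(79068 + 12273047147/33757378176) = √(2669140650667115/33757378176) = √1407862349211007933466910/4219672272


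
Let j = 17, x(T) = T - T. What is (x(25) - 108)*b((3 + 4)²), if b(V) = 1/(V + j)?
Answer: -18/11 ≈ -1.6364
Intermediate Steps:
x(T) = 0
b(V) = 1/(17 + V) (b(V) = 1/(V + 17) = 1/(17 + V))
(x(25) - 108)*b((3 + 4)²) = (0 - 108)/(17 + (3 + 4)²) = -108/(17 + 7²) = -108/(17 + 49) = -108/66 = -108*1/66 = -18/11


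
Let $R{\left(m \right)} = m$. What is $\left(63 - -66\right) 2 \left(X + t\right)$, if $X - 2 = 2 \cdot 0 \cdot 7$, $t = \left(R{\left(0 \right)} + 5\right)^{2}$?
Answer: $6966$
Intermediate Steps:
$t = 25$ ($t = \left(0 + 5\right)^{2} = 5^{2} = 25$)
$X = 2$ ($X = 2 + 2 \cdot 0 \cdot 7 = 2 + 2 \cdot 0 = 2 + 0 = 2$)
$\left(63 - -66\right) 2 \left(X + t\right) = \left(63 - -66\right) 2 \left(2 + 25\right) = \left(63 + 66\right) 2 \cdot 27 = 129 \cdot 54 = 6966$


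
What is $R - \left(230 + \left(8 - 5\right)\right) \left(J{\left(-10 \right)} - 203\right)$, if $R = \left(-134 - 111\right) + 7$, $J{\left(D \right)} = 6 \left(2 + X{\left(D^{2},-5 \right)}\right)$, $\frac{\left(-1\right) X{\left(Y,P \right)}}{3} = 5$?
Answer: $65235$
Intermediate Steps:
$X{\left(Y,P \right)} = -15$ ($X{\left(Y,P \right)} = \left(-3\right) 5 = -15$)
$J{\left(D \right)} = -78$ ($J{\left(D \right)} = 6 \left(2 - 15\right) = 6 \left(-13\right) = -78$)
$R = -238$ ($R = -245 + 7 = -238$)
$R - \left(230 + \left(8 - 5\right)\right) \left(J{\left(-10 \right)} - 203\right) = -238 - \left(230 + \left(8 - 5\right)\right) \left(-78 - 203\right) = -238 - \left(230 + \left(8 - 5\right)\right) \left(-281\right) = -238 - \left(230 + 3\right) \left(-281\right) = -238 - 233 \left(-281\right) = -238 - -65473 = -238 + 65473 = 65235$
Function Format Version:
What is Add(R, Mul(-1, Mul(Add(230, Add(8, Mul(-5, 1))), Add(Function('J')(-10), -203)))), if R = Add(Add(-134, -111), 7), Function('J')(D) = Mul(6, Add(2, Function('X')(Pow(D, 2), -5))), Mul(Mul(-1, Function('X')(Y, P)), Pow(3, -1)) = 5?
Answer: 65235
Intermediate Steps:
Function('X')(Y, P) = -15 (Function('X')(Y, P) = Mul(-3, 5) = -15)
Function('J')(D) = -78 (Function('J')(D) = Mul(6, Add(2, -15)) = Mul(6, -13) = -78)
R = -238 (R = Add(-245, 7) = -238)
Add(R, Mul(-1, Mul(Add(230, Add(8, Mul(-5, 1))), Add(Function('J')(-10), -203)))) = Add(-238, Mul(-1, Mul(Add(230, Add(8, Mul(-5, 1))), Add(-78, -203)))) = Add(-238, Mul(-1, Mul(Add(230, Add(8, -5)), -281))) = Add(-238, Mul(-1, Mul(Add(230, 3), -281))) = Add(-238, Mul(-1, Mul(233, -281))) = Add(-238, Mul(-1, -65473)) = Add(-238, 65473) = 65235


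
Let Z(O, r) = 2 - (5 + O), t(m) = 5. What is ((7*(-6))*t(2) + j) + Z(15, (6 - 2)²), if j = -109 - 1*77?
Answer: -414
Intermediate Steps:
Z(O, r) = -3 - O (Z(O, r) = 2 + (-5 - O) = -3 - O)
j = -186 (j = -109 - 77 = -186)
((7*(-6))*t(2) + j) + Z(15, (6 - 2)²) = ((7*(-6))*5 - 186) + (-3 - 1*15) = (-42*5 - 186) + (-3 - 15) = (-210 - 186) - 18 = -396 - 18 = -414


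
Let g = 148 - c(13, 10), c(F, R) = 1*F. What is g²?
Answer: 18225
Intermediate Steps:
c(F, R) = F
g = 135 (g = 148 - 1*13 = 148 - 13 = 135)
g² = 135² = 18225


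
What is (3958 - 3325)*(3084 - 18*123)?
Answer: 550710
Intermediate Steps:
(3958 - 3325)*(3084 - 18*123) = 633*(3084 - 2214) = 633*870 = 550710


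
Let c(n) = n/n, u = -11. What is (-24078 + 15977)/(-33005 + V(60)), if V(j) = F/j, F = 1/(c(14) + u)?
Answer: 4860600/19803001 ≈ 0.24545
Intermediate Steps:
c(n) = 1
F = -1/10 (F = 1/(1 - 11) = 1/(-10) = -1/10 ≈ -0.10000)
V(j) = -1/(10*j)
(-24078 + 15977)/(-33005 + V(60)) = (-24078 + 15977)/(-33005 - 1/10/60) = -8101/(-33005 - 1/10*1/60) = -8101/(-33005 - 1/600) = -8101/(-19803001/600) = -8101*(-600/19803001) = 4860600/19803001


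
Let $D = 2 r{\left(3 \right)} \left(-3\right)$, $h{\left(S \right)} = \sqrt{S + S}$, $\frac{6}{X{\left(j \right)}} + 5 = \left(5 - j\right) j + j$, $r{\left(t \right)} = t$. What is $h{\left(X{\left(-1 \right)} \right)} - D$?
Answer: $18 + i \approx 18.0 + 1.0 i$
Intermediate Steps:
$X{\left(j \right)} = \frac{6}{-5 + j + j \left(5 - j\right)}$ ($X{\left(j \right)} = \frac{6}{-5 + \left(\left(5 - j\right) j + j\right)} = \frac{6}{-5 + \left(j \left(5 - j\right) + j\right)} = \frac{6}{-5 + \left(j + j \left(5 - j\right)\right)} = \frac{6}{-5 + j + j \left(5 - j\right)}$)
$h{\left(S \right)} = \sqrt{2} \sqrt{S}$ ($h{\left(S \right)} = \sqrt{2 S} = \sqrt{2} \sqrt{S}$)
$D = -18$ ($D = 2 \cdot 3 \left(-3\right) = 6 \left(-3\right) = -18$)
$h{\left(X{\left(-1 \right)} \right)} - D = \sqrt{2} \sqrt{- \frac{6}{5 + \left(-1\right)^{2} - -6}} - -18 = \sqrt{2} \sqrt{- \frac{6}{5 + 1 + 6}} + 18 = \sqrt{2} \sqrt{- \frac{6}{12}} + 18 = \sqrt{2} \sqrt{\left(-6\right) \frac{1}{12}} + 18 = \sqrt{2} \sqrt{- \frac{1}{2}} + 18 = \sqrt{2} \frac{i \sqrt{2}}{2} + 18 = i + 18 = 18 + i$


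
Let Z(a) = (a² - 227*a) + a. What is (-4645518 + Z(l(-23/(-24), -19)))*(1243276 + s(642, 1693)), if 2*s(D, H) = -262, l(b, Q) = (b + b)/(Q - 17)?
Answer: -1077760600743830215/186624 ≈ -5.7750e+12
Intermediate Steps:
l(b, Q) = 2*b/(-17 + Q) (l(b, Q) = (2*b)/(-17 + Q) = 2*b/(-17 + Q))
s(D, H) = -131 (s(D, H) = (½)*(-262) = -131)
Z(a) = a² - 226*a
(-4645518 + Z(l(-23/(-24), -19)))*(1243276 + s(642, 1693)) = (-4645518 + (2*(-23/(-24))/(-17 - 19))*(-226 + 2*(-23/(-24))/(-17 - 19)))*(1243276 - 131) = (-4645518 + (2*(-23*(-1/24))/(-36))*(-226 + 2*(-23*(-1/24))/(-36)))*1243145 = (-4645518 + (2*(23/24)*(-1/36))*(-226 + 2*(23/24)*(-1/36)))*1243145 = (-4645518 - 23*(-226 - 23/432)/432)*1243145 = (-4645518 - 23/432*(-97655/432))*1243145 = (-4645518 + 2246065/186624)*1243145 = -866962905167/186624*1243145 = -1077760600743830215/186624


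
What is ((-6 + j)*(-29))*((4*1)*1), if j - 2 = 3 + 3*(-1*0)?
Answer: 116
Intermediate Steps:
j = 5 (j = 2 + (3 + 3*(-1*0)) = 2 + (3 + 3*0) = 2 + (3 + 0) = 2 + 3 = 5)
((-6 + j)*(-29))*((4*1)*1) = ((-6 + 5)*(-29))*((4*1)*1) = (-1*(-29))*(4*1) = 29*4 = 116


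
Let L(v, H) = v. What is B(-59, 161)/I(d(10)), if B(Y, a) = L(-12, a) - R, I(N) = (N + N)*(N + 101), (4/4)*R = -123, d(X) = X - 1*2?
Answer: 111/1744 ≈ 0.063647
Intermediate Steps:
d(X) = -2 + X (d(X) = X - 2 = -2 + X)
R = -123
I(N) = 2*N*(101 + N) (I(N) = (2*N)*(101 + N) = 2*N*(101 + N))
B(Y, a) = 111 (B(Y, a) = -12 - 1*(-123) = -12 + 123 = 111)
B(-59, 161)/I(d(10)) = 111/((2*(-2 + 10)*(101 + (-2 + 10)))) = 111/((2*8*(101 + 8))) = 111/((2*8*109)) = 111/1744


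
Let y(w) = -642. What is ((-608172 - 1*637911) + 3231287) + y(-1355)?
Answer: 1984562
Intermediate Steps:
((-608172 - 1*637911) + 3231287) + y(-1355) = ((-608172 - 1*637911) + 3231287) - 642 = ((-608172 - 637911) + 3231287) - 642 = (-1246083 + 3231287) - 642 = 1985204 - 642 = 1984562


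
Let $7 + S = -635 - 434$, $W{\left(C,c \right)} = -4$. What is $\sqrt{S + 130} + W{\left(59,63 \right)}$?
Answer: $-4 + i \sqrt{946} \approx -4.0 + 30.757 i$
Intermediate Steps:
$S = -1076$ ($S = -7 - 1069 = -1076$)
$\sqrt{S + 130} + W{\left(59,63 \right)} = \sqrt{-1076 + 130} - 4 = \sqrt{-946} - 4 = i \sqrt{946} - 4 = -4 + i \sqrt{946}$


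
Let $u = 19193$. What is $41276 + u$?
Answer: $60469$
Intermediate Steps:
$41276 + u = 41276 + 19193 = 60469$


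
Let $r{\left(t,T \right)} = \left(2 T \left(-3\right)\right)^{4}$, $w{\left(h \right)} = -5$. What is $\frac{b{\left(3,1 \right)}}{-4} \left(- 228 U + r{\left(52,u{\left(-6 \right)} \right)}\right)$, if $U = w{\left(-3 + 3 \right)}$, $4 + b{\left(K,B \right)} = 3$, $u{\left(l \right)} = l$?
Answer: $420189$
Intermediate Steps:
$b{\left(K,B \right)} = -1$ ($b{\left(K,B \right)} = -4 + 3 = -1$)
$r{\left(t,T \right)} = 1296 T^{4}$ ($r{\left(t,T \right)} = \left(- 6 T\right)^{4} = 1296 T^{4}$)
$U = -5$
$\frac{b{\left(3,1 \right)}}{-4} \left(- 228 U + r{\left(52,u{\left(-6 \right)} \right)}\right) = - \frac{1}{-4} \left(\left(-228\right) \left(-5\right) + 1296 \left(-6\right)^{4}\right) = \left(-1\right) \left(- \frac{1}{4}\right) \left(1140 + 1296 \cdot 1296\right) = \frac{1140 + 1679616}{4} = \frac{1}{4} \cdot 1680756 = 420189$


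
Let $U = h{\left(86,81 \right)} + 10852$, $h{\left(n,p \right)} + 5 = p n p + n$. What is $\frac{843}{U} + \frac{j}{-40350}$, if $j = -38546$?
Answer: $\frac{11102432392}{11604236325} \approx 0.95676$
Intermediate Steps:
$h{\left(n,p \right)} = -5 + n + n p^{2}$ ($h{\left(n,p \right)} = -5 + \left(p n p + n\right) = -5 + \left(n p p + n\right) = -5 + \left(n p^{2} + n\right) = -5 + \left(n + n p^{2}\right) = -5 + n + n p^{2}$)
$U = 575179$ ($U = \left(-5 + 86 + 86 \cdot 81^{2}\right) + 10852 = \left(-5 + 86 + 86 \cdot 6561\right) + 10852 = \left(-5 + 86 + 564246\right) + 10852 = 564327 + 10852 = 575179$)
$\frac{843}{U} + \frac{j}{-40350} = \frac{843}{575179} - \frac{38546}{-40350} = 843 \cdot \frac{1}{575179} - - \frac{19273}{20175} = \frac{843}{575179} + \frac{19273}{20175} = \frac{11102432392}{11604236325}$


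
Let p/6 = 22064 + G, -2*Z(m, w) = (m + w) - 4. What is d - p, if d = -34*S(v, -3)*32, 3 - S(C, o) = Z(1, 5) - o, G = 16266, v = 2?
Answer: -231068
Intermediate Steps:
Z(m, w) = 2 - m/2 - w/2 (Z(m, w) = -((m + w) - 4)/2 = -(-4 + m + w)/2 = 2 - m/2 - w/2)
p = 229980 (p = 6*(22064 + 16266) = 6*38330 = 229980)
S(C, o) = 4 + o (S(C, o) = 3 - ((2 - ½*1 - ½*5) - o) = 3 - ((2 - ½ - 5/2) - o) = 3 - (-1 - o) = 3 + (1 + o) = 4 + o)
d = -1088 (d = -34*(4 - 3)*32 = -34*1*32 = -34*32 = -1088)
d - p = -1088 - 1*229980 = -1088 - 229980 = -231068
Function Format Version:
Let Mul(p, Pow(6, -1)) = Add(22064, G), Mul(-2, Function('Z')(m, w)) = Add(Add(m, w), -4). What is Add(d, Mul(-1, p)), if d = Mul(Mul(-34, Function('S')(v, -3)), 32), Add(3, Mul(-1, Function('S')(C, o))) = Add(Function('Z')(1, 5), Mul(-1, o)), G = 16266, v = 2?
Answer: -231068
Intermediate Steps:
Function('Z')(m, w) = Add(2, Mul(Rational(-1, 2), m), Mul(Rational(-1, 2), w)) (Function('Z')(m, w) = Mul(Rational(-1, 2), Add(Add(m, w), -4)) = Mul(Rational(-1, 2), Add(-4, m, w)) = Add(2, Mul(Rational(-1, 2), m), Mul(Rational(-1, 2), w)))
p = 229980 (p = Mul(6, Add(22064, 16266)) = Mul(6, 38330) = 229980)
Function('S')(C, o) = Add(4, o) (Function('S')(C, o) = Add(3, Mul(-1, Add(Add(2, Mul(Rational(-1, 2), 1), Mul(Rational(-1, 2), 5)), Mul(-1, o)))) = Add(3, Mul(-1, Add(Add(2, Rational(-1, 2), Rational(-5, 2)), Mul(-1, o)))) = Add(3, Mul(-1, Add(-1, Mul(-1, o)))) = Add(3, Add(1, o)) = Add(4, o))
d = -1088 (d = Mul(Mul(-34, Add(4, -3)), 32) = Mul(Mul(-34, 1), 32) = Mul(-34, 32) = -1088)
Add(d, Mul(-1, p)) = Add(-1088, Mul(-1, 229980)) = Add(-1088, -229980) = -231068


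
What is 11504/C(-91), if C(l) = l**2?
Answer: 11504/8281 ≈ 1.3892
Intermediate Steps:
11504/C(-91) = 11504/((-91)**2) = 11504/8281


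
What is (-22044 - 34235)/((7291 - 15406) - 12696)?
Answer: 56279/20811 ≈ 2.7043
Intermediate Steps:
(-22044 - 34235)/((7291 - 15406) - 12696) = -56279/(-8115 - 12696) = -56279/(-20811) = -56279*(-1/20811) = 56279/20811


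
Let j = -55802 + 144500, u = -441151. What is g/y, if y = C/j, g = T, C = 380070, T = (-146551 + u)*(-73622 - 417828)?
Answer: 853943388881140/12669 ≈ 6.7404e+10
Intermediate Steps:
j = 88698
T = 288826147900 (T = (-146551 - 441151)*(-73622 - 417828) = -587702*(-491450) = 288826147900)
g = 288826147900
y = 63345/14783 (y = 380070/88698 = 380070*(1/88698) = 63345/14783 ≈ 4.2850)
g/y = 288826147900/(63345/14783) = 288826147900*(14783/63345) = 853943388881140/12669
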